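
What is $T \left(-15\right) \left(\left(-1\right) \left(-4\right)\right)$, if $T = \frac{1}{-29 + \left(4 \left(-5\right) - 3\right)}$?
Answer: $\frac{15}{13} \approx 1.1538$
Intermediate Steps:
$T = - \frac{1}{52}$ ($T = \frac{1}{-29 - 23} = \frac{1}{-52} = - \frac{1}{52} \approx -0.019231$)
$T \left(-15\right) \left(\left(-1\right) \left(-4\right)\right) = \left(- \frac{1}{52}\right) \left(-15\right) \left(\left(-1\right) \left(-4\right)\right) = \frac{15}{52} \cdot 4 = \frac{15}{13}$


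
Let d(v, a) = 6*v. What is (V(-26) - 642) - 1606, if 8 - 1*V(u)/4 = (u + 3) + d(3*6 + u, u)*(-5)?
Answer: -3084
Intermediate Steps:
V(u) = 2180 + 116*u (V(u) = 32 - 4*((u + 3) + (6*(3*6 + u))*(-5)) = 32 - 4*((3 + u) + (6*(18 + u))*(-5)) = 32 - 4*((3 + u) + (108 + 6*u)*(-5)) = 32 - 4*((3 + u) + (-540 - 30*u)) = 32 - 4*(-537 - 29*u) = 32 + (2148 + 116*u) = 2180 + 116*u)
(V(-26) - 642) - 1606 = ((2180 + 116*(-26)) - 642) - 1606 = ((2180 - 3016) - 642) - 1606 = (-836 - 642) - 1606 = -1478 - 1606 = -3084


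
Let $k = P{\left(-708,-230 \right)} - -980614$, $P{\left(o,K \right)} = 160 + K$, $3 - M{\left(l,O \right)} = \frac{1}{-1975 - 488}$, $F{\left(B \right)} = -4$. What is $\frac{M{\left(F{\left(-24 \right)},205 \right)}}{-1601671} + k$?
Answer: $\frac{3868163393658722}{3944915673} \approx 9.8054 \cdot 10^{5}$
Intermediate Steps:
$M{\left(l,O \right)} = \frac{7390}{2463}$ ($M{\left(l,O \right)} = 3 - \frac{1}{-1975 - 488} = 3 - \frac{1}{-2463} = 3 - - \frac{1}{2463} = 3 + \frac{1}{2463} = \frac{7390}{2463}$)
$k = 980544$ ($k = \left(160 - 230\right) - -980614 = -70 + 980614 = 980544$)
$\frac{M{\left(F{\left(-24 \right)},205 \right)}}{-1601671} + k = \frac{7390}{2463 \left(-1601671\right)} + 980544 = \frac{7390}{2463} \left(- \frac{1}{1601671}\right) + 980544 = - \frac{7390}{3944915673} + 980544 = \frac{3868163393658722}{3944915673}$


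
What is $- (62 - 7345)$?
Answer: $7283$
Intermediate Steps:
$- (62 - 7345) = \left(-1\right) \left(-7283\right) = 7283$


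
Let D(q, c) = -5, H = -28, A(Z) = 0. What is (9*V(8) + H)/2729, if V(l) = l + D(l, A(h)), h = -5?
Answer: -1/2729 ≈ -0.00036643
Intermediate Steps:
V(l) = -5 + l (V(l) = l - 5 = -5 + l)
(9*V(8) + H)/2729 = (9*(-5 + 8) - 28)/2729 = (9*3 - 28)*(1/2729) = (27 - 28)*(1/2729) = -1*1/2729 = -1/2729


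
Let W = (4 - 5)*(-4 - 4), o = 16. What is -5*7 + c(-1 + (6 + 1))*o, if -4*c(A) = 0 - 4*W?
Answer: 93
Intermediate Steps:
W = 8 (W = -1*(-8) = 8)
c(A) = 8 (c(A) = -(0 - 4*8)/4 = -(0 - 32)/4 = -¼*(-32) = 8)
-5*7 + c(-1 + (6 + 1))*o = -5*7 + 8*16 = -35 + 128 = 93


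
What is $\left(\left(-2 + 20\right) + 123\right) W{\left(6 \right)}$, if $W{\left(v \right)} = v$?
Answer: $846$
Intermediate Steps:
$\left(\left(-2 + 20\right) + 123\right) W{\left(6 \right)} = \left(\left(-2 + 20\right) + 123\right) 6 = \left(18 + 123\right) 6 = 141 \cdot 6 = 846$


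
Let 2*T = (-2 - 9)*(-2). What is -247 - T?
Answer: -258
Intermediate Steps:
T = 11 (T = ((-2 - 9)*(-2))/2 = (-11*(-2))/2 = (½)*22 = 11)
-247 - T = -247 - 1*11 = -247 - 11 = -258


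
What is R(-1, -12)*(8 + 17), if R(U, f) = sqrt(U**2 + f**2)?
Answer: 25*sqrt(145) ≈ 301.04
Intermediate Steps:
R(-1, -12)*(8 + 17) = sqrt((-1)**2 + (-12)**2)*(8 + 17) = sqrt(1 + 144)*25 = sqrt(145)*25 = 25*sqrt(145)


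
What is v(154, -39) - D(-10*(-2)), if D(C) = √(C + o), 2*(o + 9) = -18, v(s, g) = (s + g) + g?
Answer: 76 - √2 ≈ 74.586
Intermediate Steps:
v(s, g) = s + 2*g (v(s, g) = (g + s) + g = s + 2*g)
o = -18 (o = -9 + (½)*(-18) = -9 - 9 = -18)
D(C) = √(-18 + C) (D(C) = √(C - 18) = √(-18 + C))
v(154, -39) - D(-10*(-2)) = (154 + 2*(-39)) - √(-18 - 10*(-2)) = (154 - 78) - √(-18 + 20) = 76 - √2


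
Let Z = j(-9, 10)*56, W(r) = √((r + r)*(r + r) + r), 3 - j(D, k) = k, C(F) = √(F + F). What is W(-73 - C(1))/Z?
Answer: -√(21251 + 583*√2)/392 ≈ -0.37903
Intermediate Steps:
C(F) = √2*√F (C(F) = √(2*F) = √2*√F)
j(D, k) = 3 - k
W(r) = √(r + 4*r²) (W(r) = √((2*r)*(2*r) + r) = √(4*r² + r) = √(r + 4*r²))
Z = -392 (Z = (3 - 1*10)*56 = (3 - 10)*56 = -7*56 = -392)
W(-73 - C(1))/Z = √((-73 - √2*√1)*(1 + 4*(-73 - √2*√1)))/(-392) = √((-73 - √2)*(1 + 4*(-73 - √2)))*(-1/392) = √((-73 - √2)*(1 + (-292 - 4*√2)))*(-1/392) = √((-73 - √2)*(-291 - 4*√2))*(-1/392) = √((-291 - 4*√2)*(-73 - √2))*(-1/392) = (√(73 + √2)*√(291 + 4*√2))*(-1/392) = -√(73 + √2)*√(291 + 4*√2)/392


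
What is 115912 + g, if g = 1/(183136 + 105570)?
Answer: 33464489873/288706 ≈ 1.1591e+5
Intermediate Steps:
g = 1/288706 ≈ 3.4637e-6
115912 + g = 115912 + 1/288706 = 33464489873/288706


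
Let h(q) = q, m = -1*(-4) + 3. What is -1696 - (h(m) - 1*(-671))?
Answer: -2374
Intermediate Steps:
m = 7 (m = 4 + 3 = 7)
-1696 - (h(m) - 1*(-671)) = -1696 - (7 - 1*(-671)) = -1696 - (7 + 671) = -1696 - 1*678 = -1696 - 678 = -2374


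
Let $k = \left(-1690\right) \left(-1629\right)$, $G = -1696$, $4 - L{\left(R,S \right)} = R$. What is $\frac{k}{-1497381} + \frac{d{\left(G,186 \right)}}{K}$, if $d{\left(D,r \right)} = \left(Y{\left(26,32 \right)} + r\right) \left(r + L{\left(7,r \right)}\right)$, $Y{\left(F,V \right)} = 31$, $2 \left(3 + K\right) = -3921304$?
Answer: $- \frac{1819055106147}{978615848185} \approx -1.8588$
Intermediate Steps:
$K = -1960655$ ($K = -3 + \frac{1}{2} \left(-3921304\right) = -3 - 1960652 = -1960655$)
$L{\left(R,S \right)} = 4 - R$
$k = 2753010$
$d{\left(D,r \right)} = \left(-3 + r\right) \left(31 + r\right)$ ($d{\left(D,r \right)} = \left(31 + r\right) \left(r + \left(4 - 7\right)\right) = \left(31 + r\right) \left(r - 3\right) = \left(31 + r\right) \left(-3 + r\right) = \left(-3 + r\right) \left(31 + r\right)$)
$\frac{k}{-1497381} + \frac{d{\left(G,186 \right)}}{K} = \frac{2753010}{-1497381} + \frac{-93 + 186^{2} + 28 \cdot 186}{-1960655} = 2753010 \left(- \frac{1}{1497381}\right) + \left(-93 + 34596 + 5208\right) \left(- \frac{1}{1960655}\right) = - \frac{917670}{499127} + 39711 \left(- \frac{1}{1960655}\right) = - \frac{917670}{499127} - \frac{39711}{1960655} = - \frac{1819055106147}{978615848185}$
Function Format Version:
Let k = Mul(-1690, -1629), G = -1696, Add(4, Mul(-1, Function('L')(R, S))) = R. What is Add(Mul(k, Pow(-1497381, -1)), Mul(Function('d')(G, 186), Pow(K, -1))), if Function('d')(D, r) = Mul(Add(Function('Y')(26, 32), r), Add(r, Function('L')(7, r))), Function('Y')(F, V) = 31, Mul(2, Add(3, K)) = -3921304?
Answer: Rational(-1819055106147, 978615848185) ≈ -1.8588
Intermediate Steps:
K = -1960655 (K = Add(-3, Mul(Rational(1, 2), -3921304)) = Add(-3, -1960652) = -1960655)
Function('L')(R, S) = Add(4, Mul(-1, R))
k = 2753010
Function('d')(D, r) = Mul(Add(-3, r), Add(31, r)) (Function('d')(D, r) = Mul(Add(31, r), Add(r, Add(4, Mul(-1, 7)))) = Mul(Add(31, r), Add(r, Add(4, -7))) = Mul(Add(31, r), Add(r, -3)) = Mul(Add(31, r), Add(-3, r)) = Mul(Add(-3, r), Add(31, r)))
Add(Mul(k, Pow(-1497381, -1)), Mul(Function('d')(G, 186), Pow(K, -1))) = Add(Mul(2753010, Pow(-1497381, -1)), Mul(Add(-93, Pow(186, 2), Mul(28, 186)), Pow(-1960655, -1))) = Add(Mul(2753010, Rational(-1, 1497381)), Mul(Add(-93, 34596, 5208), Rational(-1, 1960655))) = Add(Rational(-917670, 499127), Mul(39711, Rational(-1, 1960655))) = Add(Rational(-917670, 499127), Rational(-39711, 1960655)) = Rational(-1819055106147, 978615848185)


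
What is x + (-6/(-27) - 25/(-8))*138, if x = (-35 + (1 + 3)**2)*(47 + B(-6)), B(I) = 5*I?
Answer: 1667/12 ≈ 138.92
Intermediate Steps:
x = -323 (x = (-35 + (1 + 3)**2)*(47 + 5*(-6)) = (-35 + 4**2)*(47 - 30) = (-35 + 16)*17 = -19*17 = -323)
x + (-6/(-27) - 25/(-8))*138 = -323 + (-6/(-27) - 25/(-8))*138 = -323 + (-6*(-1/27) - 25*(-1/8))*138 = -323 + (2/9 + 25/8)*138 = -323 + (241/72)*138 = -323 + 5543/12 = 1667/12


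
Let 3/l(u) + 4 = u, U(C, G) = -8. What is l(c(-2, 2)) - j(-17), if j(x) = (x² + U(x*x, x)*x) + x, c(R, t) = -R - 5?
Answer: -2859/7 ≈ -408.43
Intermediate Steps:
c(R, t) = -5 - R
j(x) = x² - 7*x (j(x) = (x² - 8*x) + x = x² - 7*x)
l(u) = 3/(-4 + u)
l(c(-2, 2)) - j(-17) = 3/(-4 + (-5 - 1*(-2))) - (-17)*(-7 - 17) = 3/(-4 + (-5 + 2)) - (-17)*(-24) = 3/(-4 - 3) - 1*408 = 3/(-7) - 408 = 3*(-⅐) - 408 = -3/7 - 408 = -2859/7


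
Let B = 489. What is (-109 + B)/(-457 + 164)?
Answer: -380/293 ≈ -1.2969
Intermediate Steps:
(-109 + B)/(-457 + 164) = (-109 + 489)/(-457 + 164) = 380/(-293) = 380*(-1/293) = -380/293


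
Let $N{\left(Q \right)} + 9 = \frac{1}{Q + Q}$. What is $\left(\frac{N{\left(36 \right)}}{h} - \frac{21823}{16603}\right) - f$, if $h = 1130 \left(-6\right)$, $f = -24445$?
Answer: $\frac{198114138760061}{8104920480} \approx 24444.0$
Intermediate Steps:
$N{\left(Q \right)} = -9 + \frac{1}{2 Q}$ ($N{\left(Q \right)} = -9 + \frac{1}{Q + Q} = -9 + \frac{1}{2 Q}$)
$h = -6780$
$\left(\frac{N{\left(36 \right)}}{h} - \frac{21823}{16603}\right) - f = \left(\frac{-9 + \frac{1}{2 \cdot 36}}{-6780} - \frac{21823}{16603}\right) - -24445 = \left(\left(-9 + \frac{1}{2} \cdot \frac{1}{36}\right) \left(- \frac{1}{6780}\right) - \frac{21823}{16603}\right) + 24445 = \left(\left(-9 + \frac{1}{72}\right) \left(- \frac{1}{6780}\right) - \frac{21823}{16603}\right) + 24445 = \left(\left(- \frac{647}{72}\right) \left(- \frac{1}{6780}\right) - \frac{21823}{16603}\right) + 24445 = \left(\frac{647}{488160} - \frac{21823}{16603}\right) + 24445 = - \frac{10642373539}{8104920480} + 24445 = \frac{198114138760061}{8104920480}$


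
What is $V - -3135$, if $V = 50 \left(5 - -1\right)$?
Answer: $3435$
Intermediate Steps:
$V = 300$ ($V = 50 \left(5 + 1\right) = 50 \cdot 6 = 300$)
$V - -3135 = 300 - -3135 = 300 + 3135 = 3435$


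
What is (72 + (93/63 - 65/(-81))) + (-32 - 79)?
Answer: -20821/567 ≈ -36.721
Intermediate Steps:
(72 + (93/63 - 65/(-81))) + (-32 - 79) = (72 + (93*(1/63) - 65*(-1/81))) - 111 = (72 + (31/21 + 65/81)) - 111 = (72 + 1292/567) - 111 = 42116/567 - 111 = -20821/567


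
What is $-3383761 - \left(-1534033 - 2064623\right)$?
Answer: $214895$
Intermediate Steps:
$-3383761 - \left(-1534033 - 2064623\right) = -3383761 - -3598656 = -3383761 + 3598656 = 214895$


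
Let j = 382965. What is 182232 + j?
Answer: 565197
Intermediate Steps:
182232 + j = 182232 + 382965 = 565197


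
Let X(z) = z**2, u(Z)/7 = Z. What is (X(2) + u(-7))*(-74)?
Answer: 3330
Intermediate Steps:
u(Z) = 7*Z
(X(2) + u(-7))*(-74) = (2**2 + 7*(-7))*(-74) = (4 - 49)*(-74) = -45*(-74) = 3330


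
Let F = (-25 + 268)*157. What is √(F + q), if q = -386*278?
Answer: I*√69157 ≈ 262.98*I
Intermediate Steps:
q = -107308
F = 38151 (F = 243*157 = 38151)
√(F + q) = √(38151 - 107308) = √(-69157) = I*√69157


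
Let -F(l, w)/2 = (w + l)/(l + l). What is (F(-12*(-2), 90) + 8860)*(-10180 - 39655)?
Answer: -1765205535/4 ≈ -4.4130e+8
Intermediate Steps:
F(l, w) = -(l + w)/l (F(l, w) = -2*(w + l)/(l + l) = -2*(l + w)/(2*l) = -2*(l + w)*1/(2*l) = -(l + w)/l)
(F(-12*(-2), 90) + 8860)*(-10180 - 39655) = ((-(-12)*(-2) - 1*90)/((-12*(-2))) + 8860)*(-10180 - 39655) = ((-1*24 - 90)/24 + 8860)*(-49835) = ((-24 - 90)/24 + 8860)*(-49835) = ((1/24)*(-114) + 8860)*(-49835) = (-19/4 + 8860)*(-49835) = (35421/4)*(-49835) = -1765205535/4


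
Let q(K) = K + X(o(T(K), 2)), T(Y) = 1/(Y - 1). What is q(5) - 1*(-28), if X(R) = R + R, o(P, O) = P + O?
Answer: 75/2 ≈ 37.500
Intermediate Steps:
T(Y) = 1/(-1 + Y)
o(P, O) = O + P
X(R) = 2*R
q(K) = 4 + K + 2/(-1 + K) (q(K) = K + 2*(2 + 1/(-1 + K)) = K + (4 + 2/(-1 + K)) = 4 + K + 2/(-1 + K))
q(5) - 1*(-28) = (-2 + 5**2 + 3*5)/(-1 + 5) - 1*(-28) = (-2 + 25 + 15)/4 + 28 = (1/4)*38 + 28 = 19/2 + 28 = 75/2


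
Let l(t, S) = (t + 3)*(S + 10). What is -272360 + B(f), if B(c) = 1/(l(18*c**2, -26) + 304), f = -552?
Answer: -23900814530561/87754496 ≈ -2.7236e+5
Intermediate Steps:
l(t, S) = (3 + t)*(10 + S)
B(c) = 1/(256 - 288*c**2) (B(c) = 1/((30 + 3*(-26) + 10*(18*c**2) - 468*c**2) + 304) = 1/((30 - 78 + 180*c**2 - 468*c**2) + 304) = 1/((-48 - 288*c**2) + 304) = 1/(256 - 288*c**2))
-272360 + B(f) = -272360 + 1/(32*(8 - 9*(-552)**2)) = -272360 + 1/(32*(8 - 9*304704)) = -272360 + 1/(32*(8 - 2742336)) = -272360 + (1/32)/(-2742328) = -272360 + (1/32)*(-1/2742328) = -272360 - 1/87754496 = -23900814530561/87754496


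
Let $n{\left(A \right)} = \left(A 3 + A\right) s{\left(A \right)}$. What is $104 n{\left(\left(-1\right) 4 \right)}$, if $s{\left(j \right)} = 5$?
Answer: $-8320$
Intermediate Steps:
$n{\left(A \right)} = 20 A$ ($n{\left(A \right)} = \left(A 3 + A\right) 5 = \left(3 A + A\right) 5 = 4 A 5 = 20 A$)
$104 n{\left(\left(-1\right) 4 \right)} = 104 \cdot 20 \left(\left(-1\right) 4\right) = 104 \cdot 20 \left(-4\right) = 104 \left(-80\right) = -8320$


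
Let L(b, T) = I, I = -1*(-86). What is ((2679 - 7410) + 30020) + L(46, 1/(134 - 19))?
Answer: 25375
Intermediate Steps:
I = 86
L(b, T) = 86
((2679 - 7410) + 30020) + L(46, 1/(134 - 19)) = ((2679 - 7410) + 30020) + 86 = (-4731 + 30020) + 86 = 25289 + 86 = 25375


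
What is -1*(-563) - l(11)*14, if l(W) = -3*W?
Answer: 1025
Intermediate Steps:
-1*(-563) - l(11)*14 = -1*(-563) - (-3*11)*14 = 563 - (-33)*14 = 563 - 1*(-462) = 563 + 462 = 1025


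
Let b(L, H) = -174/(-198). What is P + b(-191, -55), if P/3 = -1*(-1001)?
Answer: 99128/33 ≈ 3003.9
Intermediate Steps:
b(L, H) = 29/33 (b(L, H) = -174*(-1/198) = 29/33)
P = 3003 (P = 3*(-1*(-1001)) = 3*1001 = 3003)
P + b(-191, -55) = 3003 + 29/33 = 99128/33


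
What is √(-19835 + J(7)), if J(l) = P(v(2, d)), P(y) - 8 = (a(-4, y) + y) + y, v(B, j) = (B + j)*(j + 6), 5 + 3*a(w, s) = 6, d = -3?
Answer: I*√178494/3 ≈ 140.83*I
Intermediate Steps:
a(w, s) = ⅓ (a(w, s) = -5/3 + (⅓)*6 = -5/3 + 2 = ⅓)
v(B, j) = (6 + j)*(B + j) (v(B, j) = (B + j)*(6 + j) = (6 + j)*(B + j))
P(y) = 25/3 + 2*y (P(y) = 8 + ((⅓ + y) + y) = 8 + (⅓ + 2*y) = 25/3 + 2*y)
J(l) = 7/3 (J(l) = 25/3 + 2*((-3)² + 6*2 + 6*(-3) + 2*(-3)) = 25/3 + 2*(9 + 12 - 18 - 6) = 25/3 + 2*(-3) = 25/3 - 6 = 7/3)
√(-19835 + J(7)) = √(-19835 + 7/3) = √(-59498/3) = I*√178494/3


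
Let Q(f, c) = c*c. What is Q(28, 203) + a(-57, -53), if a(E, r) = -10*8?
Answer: 41129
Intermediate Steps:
a(E, r) = -80
Q(f, c) = c**2
Q(28, 203) + a(-57, -53) = 203**2 - 80 = 41209 - 80 = 41129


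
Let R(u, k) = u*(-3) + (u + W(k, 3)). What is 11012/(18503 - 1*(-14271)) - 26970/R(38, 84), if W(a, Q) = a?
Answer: -220956671/65548 ≈ -3370.9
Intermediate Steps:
R(u, k) = k - 2*u (R(u, k) = u*(-3) + (u + k) = -3*u + (k + u) = k - 2*u)
11012/(18503 - 1*(-14271)) - 26970/R(38, 84) = 11012/(18503 - 1*(-14271)) - 26970/(84 - 2*38) = 11012/(18503 + 14271) - 26970/(84 - 76) = 11012/32774 - 26970/8 = 11012*(1/32774) - 26970*⅛ = 5506/16387 - 13485/4 = -220956671/65548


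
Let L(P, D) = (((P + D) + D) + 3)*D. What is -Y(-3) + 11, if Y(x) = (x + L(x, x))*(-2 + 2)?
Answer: 11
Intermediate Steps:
L(P, D) = D*(3 + P + 2*D) (L(P, D) = (((D + P) + D) + 3)*D = ((P + 2*D) + 3)*D = (3 + P + 2*D)*D = D*(3 + P + 2*D))
Y(x) = 0 (Y(x) = (x + x*(3 + x + 2*x))*(-2 + 2) = (x + x*(3 + 3*x))*0 = 0)
-Y(-3) + 11 = -1*0 + 11 = 0 + 11 = 11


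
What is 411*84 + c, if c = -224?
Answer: 34300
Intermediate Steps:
411*84 + c = 411*84 - 224 = 34524 - 224 = 34300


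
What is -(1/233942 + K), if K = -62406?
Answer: 14599384451/233942 ≈ 62406.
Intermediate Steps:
-(1/233942 + K) = -(1/233942 - 62406) = -1*(-14599384451/233942) = 14599384451/233942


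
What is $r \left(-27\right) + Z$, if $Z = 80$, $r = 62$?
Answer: $-1594$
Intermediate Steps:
$r \left(-27\right) + Z = 62 \left(-27\right) + 80 = -1674 + 80 = -1594$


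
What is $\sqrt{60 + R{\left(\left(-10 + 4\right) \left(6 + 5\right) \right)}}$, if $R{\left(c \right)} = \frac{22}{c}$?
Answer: $\frac{\sqrt{537}}{3} \approx 7.7244$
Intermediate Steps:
$\sqrt{60 + R{\left(\left(-10 + 4\right) \left(6 + 5\right) \right)}} = \sqrt{60 + \frac{22}{\left(-10 + 4\right) \left(6 + 5\right)}} = \sqrt{60 + \frac{22}{\left(-6\right) 11}} = \sqrt{60 + \frac{22}{-66}} = \sqrt{60 + 22 \left(- \frac{1}{66}\right)} = \sqrt{60 - \frac{1}{3}} = \sqrt{\frac{179}{3}} = \frac{\sqrt{537}}{3}$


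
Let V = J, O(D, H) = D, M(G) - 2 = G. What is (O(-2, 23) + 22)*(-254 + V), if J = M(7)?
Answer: -4900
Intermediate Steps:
M(G) = 2 + G
J = 9 (J = 2 + 7 = 9)
V = 9
(O(-2, 23) + 22)*(-254 + V) = (-2 + 22)*(-254 + 9) = 20*(-245) = -4900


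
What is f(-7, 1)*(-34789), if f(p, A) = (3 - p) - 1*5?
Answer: -173945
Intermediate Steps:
f(p, A) = -2 - p (f(p, A) = (3 - p) - 5 = -2 - p)
f(-7, 1)*(-34789) = (-2 - 1*(-7))*(-34789) = (-2 + 7)*(-34789) = 5*(-34789) = -173945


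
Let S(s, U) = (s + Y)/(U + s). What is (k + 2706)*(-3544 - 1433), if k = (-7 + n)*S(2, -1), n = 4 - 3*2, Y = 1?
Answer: -13333383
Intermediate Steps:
S(s, U) = (1 + s)/(U + s) (S(s, U) = (s + 1)/(U + s) = (1 + s)/(U + s))
n = -2 (n = 4 - 6 = -2)
k = -27 (k = (-7 - 2)*((1 + 2)/(-1 + 2)) = -9*3/1 = -9*3 = -27)
(k + 2706)*(-3544 - 1433) = (-27 + 2706)*(-3544 - 1433) = 2679*(-4977) = -13333383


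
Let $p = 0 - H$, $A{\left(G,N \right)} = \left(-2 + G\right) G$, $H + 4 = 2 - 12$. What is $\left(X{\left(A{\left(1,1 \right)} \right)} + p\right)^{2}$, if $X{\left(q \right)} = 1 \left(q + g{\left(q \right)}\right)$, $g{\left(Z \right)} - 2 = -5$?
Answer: $100$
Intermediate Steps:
$H = -14$ ($H = -4 + \left(2 - 12\right) = -4 - 10 = -14$)
$g{\left(Z \right)} = -3$ ($g{\left(Z \right)} = 2 - 5 = -3$)
$A{\left(G,N \right)} = G \left(-2 + G\right)$
$X{\left(q \right)} = -3 + q$ ($X{\left(q \right)} = 1 \left(q - 3\right) = 1 \left(-3 + q\right) = -3 + q$)
$p = 14$ ($p = 0 - -14 = 0 + 14 = 14$)
$\left(X{\left(A{\left(1,1 \right)} \right)} + p\right)^{2} = \left(\left(-3 + 1 \left(-2 + 1\right)\right) + 14\right)^{2} = \left(\left(-3 + 1 \left(-1\right)\right) + 14\right)^{2} = \left(\left(-3 - 1\right) + 14\right)^{2} = \left(-4 + 14\right)^{2} = 10^{2} = 100$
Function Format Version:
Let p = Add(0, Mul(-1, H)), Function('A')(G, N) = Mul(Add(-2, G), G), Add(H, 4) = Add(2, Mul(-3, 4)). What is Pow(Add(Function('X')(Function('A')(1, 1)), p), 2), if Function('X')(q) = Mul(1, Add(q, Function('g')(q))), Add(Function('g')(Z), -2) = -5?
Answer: 100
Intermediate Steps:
H = -14 (H = Add(-4, Add(2, Mul(-3, 4))) = Add(-4, Add(2, -12)) = Add(-4, -10) = -14)
Function('g')(Z) = -3 (Function('g')(Z) = Add(2, -5) = -3)
Function('A')(G, N) = Mul(G, Add(-2, G))
Function('X')(q) = Add(-3, q) (Function('X')(q) = Mul(1, Add(q, -3)) = Mul(1, Add(-3, q)) = Add(-3, q))
p = 14 (p = Add(0, Mul(-1, -14)) = Add(0, 14) = 14)
Pow(Add(Function('X')(Function('A')(1, 1)), p), 2) = Pow(Add(Add(-3, Mul(1, Add(-2, 1))), 14), 2) = Pow(Add(Add(-3, Mul(1, -1)), 14), 2) = Pow(Add(Add(-3, -1), 14), 2) = Pow(Add(-4, 14), 2) = Pow(10, 2) = 100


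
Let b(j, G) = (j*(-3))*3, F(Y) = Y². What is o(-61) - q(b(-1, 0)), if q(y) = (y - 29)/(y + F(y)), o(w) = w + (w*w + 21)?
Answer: 33131/9 ≈ 3681.2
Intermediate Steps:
o(w) = 21 + w + w² (o(w) = w + (w² + 21) = w + (21 + w²) = 21 + w + w²)
b(j, G) = -9*j (b(j, G) = -3*j*3 = -9*j)
q(y) = (-29 + y)/(y + y²) (q(y) = (y - 29)/(y + y²) = (-29 + y)/(y + y²))
o(-61) - q(b(-1, 0)) = (21 - 61 + (-61)²) - (-29 - 9*(-1))/(((-9*(-1)))*(1 - 9*(-1))) = (21 - 61 + 3721) - (-29 + 9)/(9*(1 + 9)) = 3681 - (-20)/(9*10) = 3681 - 1*(-2/9) = 3681 + 2/9 = 33131/9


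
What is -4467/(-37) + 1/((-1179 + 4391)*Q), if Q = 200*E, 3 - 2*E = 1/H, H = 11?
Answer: 4173964837/34572800 ≈ 120.73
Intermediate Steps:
E = 16/11 (E = 3/2 - ½/11 = 3/2 - ½*1/11 = 3/2 - 1/22 = 16/11 ≈ 1.4545)
Q = 3200/11 (Q = 200*(16/11) = 3200/11 ≈ 290.91)
-4467/(-37) + 1/((-1179 + 4391)*Q) = -4467/(-37) + 1/((-1179 + 4391)*(3200/11)) = -4467*(-1/37) + (11/3200)/3212 = 4467/37 + (1/3212)*(11/3200) = 4467/37 + 1/934400 = 4173964837/34572800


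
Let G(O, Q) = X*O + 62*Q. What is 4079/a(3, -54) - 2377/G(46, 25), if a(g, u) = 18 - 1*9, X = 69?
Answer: 19247803/42516 ≈ 452.72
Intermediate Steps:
G(O, Q) = 62*Q + 69*O (G(O, Q) = 69*O + 62*Q = 62*Q + 69*O)
a(g, u) = 9 (a(g, u) = 18 - 9 = 9)
4079/a(3, -54) - 2377/G(46, 25) = 4079/9 - 2377/(62*25 + 69*46) = 4079*(1/9) - 2377/(1550 + 3174) = 4079/9 - 2377/4724 = 19247803/42516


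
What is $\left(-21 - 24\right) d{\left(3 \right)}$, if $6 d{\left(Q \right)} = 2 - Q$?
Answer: $\frac{15}{2} \approx 7.5$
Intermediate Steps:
$d{\left(Q \right)} = \frac{1}{3} - \frac{Q}{6}$ ($d{\left(Q \right)} = \frac{2 - Q}{6} = \frac{1}{3} - \frac{Q}{6}$)
$\left(-21 - 24\right) d{\left(3 \right)} = \left(-21 - 24\right) \left(\frac{1}{3} - \frac{1}{2}\right) = - 45 \left(\frac{1}{3} - \frac{1}{2}\right) = \left(-45\right) \left(- \frac{1}{6}\right) = \frac{15}{2}$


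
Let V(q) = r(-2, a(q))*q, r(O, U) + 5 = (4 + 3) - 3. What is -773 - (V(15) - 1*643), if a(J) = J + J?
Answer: -115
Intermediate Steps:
a(J) = 2*J
r(O, U) = -1 (r(O, U) = -5 + ((4 + 3) - 3) = -5 + (7 - 3) = -5 + 4 = -1)
V(q) = -q
-773 - (V(15) - 1*643) = -773 - (-1*15 - 1*643) = -773 - (-15 - 643) = -773 - 1*(-658) = -773 + 658 = -115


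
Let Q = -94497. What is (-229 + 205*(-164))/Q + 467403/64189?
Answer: 15446971584/2021889311 ≈ 7.6399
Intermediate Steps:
(-229 + 205*(-164))/Q + 467403/64189 = (-229 + 205*(-164))/(-94497) + 467403/64189 = (-229 - 33620)*(-1/94497) + 467403*(1/64189) = -33849*(-1/94497) + 467403/64189 = 11283/31499 + 467403/64189 = 15446971584/2021889311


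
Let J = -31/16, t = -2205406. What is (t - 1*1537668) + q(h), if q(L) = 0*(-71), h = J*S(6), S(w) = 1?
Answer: -3743074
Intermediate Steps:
J = -31/16 (J = -31*1/16 = -31/16 ≈ -1.9375)
h = -31/16 (h = -31/16*1 = -31/16 ≈ -1.9375)
q(L) = 0
(t - 1*1537668) + q(h) = (-2205406 - 1*1537668) + 0 = (-2205406 - 1537668) + 0 = -3743074 + 0 = -3743074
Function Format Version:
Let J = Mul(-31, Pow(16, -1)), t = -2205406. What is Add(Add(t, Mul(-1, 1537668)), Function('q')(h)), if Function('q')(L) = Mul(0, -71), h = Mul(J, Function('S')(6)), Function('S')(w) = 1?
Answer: -3743074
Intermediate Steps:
J = Rational(-31, 16) (J = Mul(-31, Rational(1, 16)) = Rational(-31, 16) ≈ -1.9375)
h = Rational(-31, 16) (h = Mul(Rational(-31, 16), 1) = Rational(-31, 16) ≈ -1.9375)
Function('q')(L) = 0
Add(Add(t, Mul(-1, 1537668)), Function('q')(h)) = Add(Add(-2205406, Mul(-1, 1537668)), 0) = Add(Add(-2205406, -1537668), 0) = Add(-3743074, 0) = -3743074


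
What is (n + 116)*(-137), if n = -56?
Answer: -8220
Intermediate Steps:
(n + 116)*(-137) = (-56 + 116)*(-137) = 60*(-137) = -8220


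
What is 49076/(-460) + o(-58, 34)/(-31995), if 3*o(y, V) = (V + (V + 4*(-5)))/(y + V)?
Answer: -235527947/2207655 ≈ -106.69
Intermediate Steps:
o(y, V) = (-20 + 2*V)/(3*(V + y)) (o(y, V) = ((V + (V + 4*(-5)))/(y + V))/3 = ((V + (V - 20))/(V + y))/3 = ((V + (-20 + V))/(V + y))/3 = ((-20 + 2*V)/(V + y))/3 = (-20 + 2*V)/(3*(V + y)))
49076/(-460) + o(-58, 34)/(-31995) = 49076/(-460) + (2*(-10 + 34)/(3*(34 - 58)))/(-31995) = 49076*(-1/460) + ((⅔)*24/(-24))*(-1/31995) = -12269/115 + ((⅔)*(-1/24)*24)*(-1/31995) = -12269/115 - ⅔*(-1/31995) = -12269/115 + 2/95985 = -235527947/2207655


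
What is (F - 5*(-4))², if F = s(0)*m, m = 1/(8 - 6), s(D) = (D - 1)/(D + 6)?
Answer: 57121/144 ≈ 396.67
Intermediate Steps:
s(D) = (-1 + D)/(6 + D)
m = ½ (m = 1/2 = ½ ≈ 0.50000)
F = -1/12 (F = ((-1 + 0)/(6 + 0))*(½) = (-1/6)*(½) = ((⅙)*(-1))*(½) = -⅙*½ = -1/12 ≈ -0.083333)
(F - 5*(-4))² = (-1/12 - 5*(-4))² = (-1/12 - 1*(-20))² = (-1/12 + 20)² = (239/12)² = 57121/144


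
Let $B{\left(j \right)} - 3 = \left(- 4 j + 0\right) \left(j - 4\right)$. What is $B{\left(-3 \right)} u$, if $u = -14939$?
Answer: $1210059$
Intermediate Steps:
$B{\left(j \right)} = 3 - 4 j \left(-4 + j\right)$ ($B{\left(j \right)} = 3 + \left(- 4 j + 0\right) \left(j - 4\right) = 3 + - 4 j \left(-4 + j\right) = 3 - 4 j \left(-4 + j\right)$)
$B{\left(-3 \right)} u = \left(3 - 4 \left(-3\right)^{2} + 16 \left(-3\right)\right) \left(-14939\right) = \left(3 - 36 - 48\right) \left(-14939\right) = \left(-81\right) \left(-14939\right) = 1210059$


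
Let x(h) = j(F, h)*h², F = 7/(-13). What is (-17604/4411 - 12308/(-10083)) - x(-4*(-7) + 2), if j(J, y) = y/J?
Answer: 15610253189192/311332791 ≈ 50140.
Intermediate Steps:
F = -7/13 (F = 7*(-1/13) = -7/13 ≈ -0.53846)
x(h) = -13*h³/7 (x(h) = (h/(-7/13))*h² = (h*(-13/7))*h² = (-13*h/7)*h² = -13*h³/7)
(-17604/4411 - 12308/(-10083)) - x(-4*(-7) + 2) = (-17604/4411 - 12308/(-10083)) - (-13)*(-4*(-7) + 2)³/7 = (-17604*1/4411 - 12308*(-1/10083)) - (-13)*(28 + 2)³/7 = (-17604/4411 + 12308/10083) - (-13)*30³/7 = -123210544/44476113 - (-13)*27000/7 = -123210544/44476113 - 1*(-351000/7) = -123210544/44476113 + 351000/7 = 15610253189192/311332791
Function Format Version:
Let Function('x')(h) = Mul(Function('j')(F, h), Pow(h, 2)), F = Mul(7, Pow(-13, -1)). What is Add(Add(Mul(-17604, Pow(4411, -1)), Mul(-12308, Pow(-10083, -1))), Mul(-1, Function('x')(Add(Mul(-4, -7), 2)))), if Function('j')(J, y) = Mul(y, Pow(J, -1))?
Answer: Rational(15610253189192, 311332791) ≈ 50140.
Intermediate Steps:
F = Rational(-7, 13) (F = Mul(7, Rational(-1, 13)) = Rational(-7, 13) ≈ -0.53846)
Function('x')(h) = Mul(Rational(-13, 7), Pow(h, 3)) (Function('x')(h) = Mul(Mul(h, Pow(Rational(-7, 13), -1)), Pow(h, 2)) = Mul(Mul(h, Rational(-13, 7)), Pow(h, 2)) = Mul(Mul(Rational(-13, 7), h), Pow(h, 2)) = Mul(Rational(-13, 7), Pow(h, 3)))
Add(Add(Mul(-17604, Pow(4411, -1)), Mul(-12308, Pow(-10083, -1))), Mul(-1, Function('x')(Add(Mul(-4, -7), 2)))) = Add(Add(Mul(-17604, Pow(4411, -1)), Mul(-12308, Pow(-10083, -1))), Mul(-1, Mul(Rational(-13, 7), Pow(Add(Mul(-4, -7), 2), 3)))) = Add(Add(Mul(-17604, Rational(1, 4411)), Mul(-12308, Rational(-1, 10083))), Mul(-1, Mul(Rational(-13, 7), Pow(Add(28, 2), 3)))) = Add(Add(Rational(-17604, 4411), Rational(12308, 10083)), Mul(-1, Mul(Rational(-13, 7), Pow(30, 3)))) = Add(Rational(-123210544, 44476113), Mul(-1, Mul(Rational(-13, 7), 27000))) = Add(Rational(-123210544, 44476113), Mul(-1, Rational(-351000, 7))) = Add(Rational(-123210544, 44476113), Rational(351000, 7)) = Rational(15610253189192, 311332791)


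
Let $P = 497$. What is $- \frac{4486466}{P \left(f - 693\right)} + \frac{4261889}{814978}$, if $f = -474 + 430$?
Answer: $\frac{5217454147669}{298517476642} \approx 17.478$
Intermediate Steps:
$f = -44$
$- \frac{4486466}{P \left(f - 693\right)} + \frac{4261889}{814978} = - \frac{4486466}{497 \left(-44 - 693\right)} + \frac{4261889}{814978} = - \frac{4486466}{497 \left(-737\right)} + 4261889 \cdot \frac{1}{814978} = - \frac{4486466}{-366289} + \frac{4261889}{814978} = \left(-4486466\right) \left(- \frac{1}{366289}\right) + \frac{4261889}{814978} = \frac{4486466}{366289} + \frac{4261889}{814978} = \frac{5217454147669}{298517476642}$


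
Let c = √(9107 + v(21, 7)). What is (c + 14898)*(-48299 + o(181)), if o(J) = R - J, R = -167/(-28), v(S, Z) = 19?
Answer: -10110326577/14 - 52933647*√6/28 ≈ -7.2680e+8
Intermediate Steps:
R = 167/28 (R = -167*(-1/28) = 167/28 ≈ 5.9643)
c = 39*√6 (c = √(9107 + 19) = √9126 = 39*√6 ≈ 95.530)
o(J) = 167/28 - J
(c + 14898)*(-48299 + o(181)) = (39*√6 + 14898)*(-48299 + (167/28 - 1*181)) = (14898 + 39*√6)*(-48299 + (167/28 - 181)) = (14898 + 39*√6)*(-48299 - 4901/28) = (14898 + 39*√6)*(-1357273/28) = -10110326577/14 - 52933647*√6/28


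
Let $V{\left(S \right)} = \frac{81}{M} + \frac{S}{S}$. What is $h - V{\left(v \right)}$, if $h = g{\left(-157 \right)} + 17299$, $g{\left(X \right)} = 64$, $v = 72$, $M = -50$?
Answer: $\frac{868181}{50} \approx 17364.0$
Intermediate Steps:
$V{\left(S \right)} = - \frac{31}{50}$ ($V{\left(S \right)} = \frac{81}{-50} + \frac{S}{S} = 81 \left(- \frac{1}{50}\right) + 1 = - \frac{81}{50} + 1 = - \frac{31}{50}$)
$h = 17363$ ($h = 64 + 17299 = 17363$)
$h - V{\left(v \right)} = 17363 - - \frac{31}{50} = 17363 + \frac{31}{50} = \frac{868181}{50}$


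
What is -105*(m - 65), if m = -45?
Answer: 11550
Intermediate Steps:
-105*(m - 65) = -105*(-45 - 65) = -105*(-110) = 11550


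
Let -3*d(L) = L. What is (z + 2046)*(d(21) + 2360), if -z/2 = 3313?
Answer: -10776740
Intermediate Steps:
z = -6626 (z = -2*3313 = -6626)
d(L) = -L/3
(z + 2046)*(d(21) + 2360) = (-6626 + 2046)*(-1/3*21 + 2360) = -4580*(-7 + 2360) = -4580*2353 = -10776740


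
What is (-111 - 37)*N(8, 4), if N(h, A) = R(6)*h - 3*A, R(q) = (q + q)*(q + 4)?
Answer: -140304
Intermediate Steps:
R(q) = 2*q*(4 + q) (R(q) = (2*q)*(4 + q) = 2*q*(4 + q))
N(h, A) = -3*A + 120*h (N(h, A) = (2*6*(4 + 6))*h - 3*A = (2*6*10)*h - 3*A = 120*h - 3*A = -3*A + 120*h)
(-111 - 37)*N(8, 4) = (-111 - 37)*(-3*4 + 120*8) = -148*(-12 + 960) = -148*948 = -140304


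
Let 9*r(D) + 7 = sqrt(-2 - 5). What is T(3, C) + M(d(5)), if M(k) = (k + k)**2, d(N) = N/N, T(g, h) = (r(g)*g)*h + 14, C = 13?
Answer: -37/3 + 13*I*sqrt(7)/3 ≈ -12.333 + 11.465*I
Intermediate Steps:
r(D) = -7/9 + I*sqrt(7)/9 (r(D) = -7/9 + sqrt(-2 - 5)/9 = -7/9 + sqrt(-7)/9 = -7/9 + (I*sqrt(7))/9 = -7/9 + I*sqrt(7)/9)
T(g, h) = 14 + g*h*(-7/9 + I*sqrt(7)/9) (T(g, h) = ((-7/9 + I*sqrt(7)/9)*g)*h + 14 = (g*(-7/9 + I*sqrt(7)/9))*h + 14 = g*h*(-7/9 + I*sqrt(7)/9) + 14 = 14 + g*h*(-7/9 + I*sqrt(7)/9))
d(N) = 1
M(k) = 4*k**2 (M(k) = (2*k)**2 = 4*k**2)
T(3, C) + M(d(5)) = (14 - 1/9*3*13*(7 - I*sqrt(7))) + 4*1**2 = (14 + (-91/3 + 13*I*sqrt(7)/3)) + 4*1 = (-49/3 + 13*I*sqrt(7)/3) + 4 = -37/3 + 13*I*sqrt(7)/3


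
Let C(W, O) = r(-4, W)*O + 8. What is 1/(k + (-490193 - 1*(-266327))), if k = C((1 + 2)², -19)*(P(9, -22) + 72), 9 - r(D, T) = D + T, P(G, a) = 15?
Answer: -1/229782 ≈ -4.3520e-6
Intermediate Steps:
r(D, T) = 9 - D - T (r(D, T) = 9 - (D + T) = 9 + (-D - T) = 9 - D - T)
C(W, O) = 8 + O*(13 - W) (C(W, O) = (9 - 1*(-4) - W)*O + 8 = (9 + 4 - W)*O + 8 = (13 - W)*O + 8 = O*(13 - W) + 8 = 8 + O*(13 - W))
k = -5916 (k = (8 - 1*(-19)*(-13 + (1 + 2)²))*(15 + 72) = (8 - 1*(-19)*(-13 + 3²))*87 = (8 - 1*(-19)*(-13 + 9))*87 = (8 - 1*(-19)*(-4))*87 = (8 - 76)*87 = -68*87 = -5916)
1/(k + (-490193 - 1*(-266327))) = 1/(-5916 + (-490193 - 1*(-266327))) = 1/(-5916 + (-490193 + 266327)) = 1/(-5916 - 223866) = 1/(-229782) = -1/229782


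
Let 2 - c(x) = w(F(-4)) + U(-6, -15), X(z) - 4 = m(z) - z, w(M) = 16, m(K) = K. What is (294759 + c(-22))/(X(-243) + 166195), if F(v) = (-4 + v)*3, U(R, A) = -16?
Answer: 294761/166199 ≈ 1.7735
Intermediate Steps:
F(v) = -12 + 3*v
X(z) = 4 (X(z) = 4 + (z - z) = 4 + 0 = 4)
c(x) = 2 (c(x) = 2 - (16 - 16) = 2 - 1*0 = 2 + 0 = 2)
(294759 + c(-22))/(X(-243) + 166195) = (294759 + 2)/(4 + 166195) = 294761/166199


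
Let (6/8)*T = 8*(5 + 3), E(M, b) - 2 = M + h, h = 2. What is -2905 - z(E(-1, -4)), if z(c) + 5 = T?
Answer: -8956/3 ≈ -2985.3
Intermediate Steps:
E(M, b) = 4 + M (E(M, b) = 2 + (M + 2) = 2 + (2 + M) = 4 + M)
T = 256/3 (T = 4*(8*(5 + 3))/3 = 4*(8*8)/3 = (4/3)*64 = 256/3 ≈ 85.333)
z(c) = 241/3 (z(c) = -5 + 256/3 = 241/3)
-2905 - z(E(-1, -4)) = -2905 - 1*241/3 = -2905 - 241/3 = -8956/3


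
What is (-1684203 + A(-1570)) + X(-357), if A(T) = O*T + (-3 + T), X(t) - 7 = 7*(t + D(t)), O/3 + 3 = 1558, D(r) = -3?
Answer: -9012339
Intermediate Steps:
O = 4665 (O = -9 + 3*1558 = -9 + 4674 = 4665)
X(t) = -14 + 7*t (X(t) = 7 + 7*(t - 3) = 7 + 7*(-3 + t) = 7 + (-21 + 7*t) = -14 + 7*t)
A(T) = -3 + 4666*T (A(T) = 4665*T + (-3 + T) = -3 + 4666*T)
(-1684203 + A(-1570)) + X(-357) = (-1684203 + (-3 + 4666*(-1570))) + (-14 + 7*(-357)) = (-1684203 + (-3 - 7325620)) + (-14 - 2499) = (-1684203 - 7325623) - 2513 = -9009826 - 2513 = -9012339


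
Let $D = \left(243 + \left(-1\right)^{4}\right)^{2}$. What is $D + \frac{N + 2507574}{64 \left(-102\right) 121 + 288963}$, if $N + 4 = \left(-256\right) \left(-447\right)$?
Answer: $\frac{29820448798}{500925} \approx 59531.0$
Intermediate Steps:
$N = 114428$ ($N = -4 - -114432 = -4 + 114432 = 114428$)
$D = 59536$ ($D = \left(243 + 1\right)^{2} = 244^{2} = 59536$)
$D + \frac{N + 2507574}{64 \left(-102\right) 121 + 288963} = 59536 + \frac{114428 + 2507574}{64 \left(-102\right) 121 + 288963} = 59536 + \frac{2622002}{\left(-6528\right) 121 + 288963} = 59536 + \frac{2622002}{-789888 + 288963} = 59536 + \frac{2622002}{-500925} = 59536 + 2622002 \left(- \frac{1}{500925}\right) = 59536 - \frac{2622002}{500925} = \frac{29820448798}{500925}$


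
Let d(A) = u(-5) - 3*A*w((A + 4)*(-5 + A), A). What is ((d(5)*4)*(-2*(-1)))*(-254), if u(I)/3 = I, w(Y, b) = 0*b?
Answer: 30480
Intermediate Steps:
w(Y, b) = 0
u(I) = 3*I
d(A) = -15 (d(A) = 3*(-5) - 3*A*0 = -15 - 1*0 = -15 + 0 = -15)
((d(5)*4)*(-2*(-1)))*(-254) = ((-15*4)*(-2*(-1)))*(-254) = -60*2*(-254) = -120*(-254) = 30480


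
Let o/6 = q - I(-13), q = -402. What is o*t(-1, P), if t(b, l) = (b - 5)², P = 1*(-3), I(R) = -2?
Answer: -86400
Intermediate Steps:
P = -3
t(b, l) = (-5 + b)²
o = -2400 (o = 6*(-402 - 1*(-2)) = 6*(-402 + 2) = 6*(-400) = -2400)
o*t(-1, P) = -2400*(-5 - 1)² = -2400*(-6)² = -2400*36 = -86400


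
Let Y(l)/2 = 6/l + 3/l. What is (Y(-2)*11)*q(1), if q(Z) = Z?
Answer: -99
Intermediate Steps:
Y(l) = 18/l (Y(l) = 2*(6/l + 3/l) = 2*(9/l) = 18/l)
(Y(-2)*11)*q(1) = ((18/(-2))*11)*1 = ((18*(-½))*11)*1 = -9*11*1 = -99*1 = -99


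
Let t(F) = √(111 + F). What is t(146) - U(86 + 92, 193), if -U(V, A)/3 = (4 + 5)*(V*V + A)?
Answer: 860679 + √257 ≈ 8.6070e+5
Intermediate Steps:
U(V, A) = -27*A - 27*V² (U(V, A) = -3*(4 + 5)*(V*V + A) = -27*(V² + A) = -27*(A + V²) = -3*(9*A + 9*V²) = -27*A - 27*V²)
t(146) - U(86 + 92, 193) = √(111 + 146) - (-27*193 - 27*(86 + 92)²) = √257 - (-5211 - 27*178²) = √257 - (-5211 - 27*31684) = √257 - (-5211 - 855468) = √257 - 1*(-860679) = √257 + 860679 = 860679 + √257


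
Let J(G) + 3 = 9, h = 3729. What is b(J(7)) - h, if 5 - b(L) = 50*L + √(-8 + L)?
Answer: -4024 - I*√2 ≈ -4024.0 - 1.4142*I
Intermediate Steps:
J(G) = 6 (J(G) = -3 + 9 = 6)
b(L) = 5 - √(-8 + L) - 50*L (b(L) = 5 - (50*L + √(-8 + L)) = 5 - (√(-8 + L) + 50*L) = 5 + (-√(-8 + L) - 50*L) = 5 - √(-8 + L) - 50*L)
b(J(7)) - h = (5 - √(-8 + 6) - 50*6) - 1*3729 = (5 - √(-2) - 300) - 3729 = (5 - I*√2 - 300) - 3729 = (-295 - I*√2) - 3729 = -4024 - I*√2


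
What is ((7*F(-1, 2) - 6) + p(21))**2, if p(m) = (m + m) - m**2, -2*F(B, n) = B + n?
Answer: 667489/4 ≈ 1.6687e+5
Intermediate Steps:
F(B, n) = -B/2 - n/2 (F(B, n) = -(B + n)/2 = -B/2 - n/2)
p(m) = -m**2 + 2*m (p(m) = 2*m - m**2 = -m**2 + 2*m)
((7*F(-1, 2) - 6) + p(21))**2 = ((7*(-1/2*(-1) - 1/2*2) - 6) + 21*(2 - 1*21))**2 = ((7*(1/2 - 1) - 6) + 21*(2 - 21))**2 = ((7*(-1/2) - 6) + 21*(-19))**2 = ((-7/2 - 6) - 399)**2 = (-19/2 - 399)**2 = (-817/2)**2 = 667489/4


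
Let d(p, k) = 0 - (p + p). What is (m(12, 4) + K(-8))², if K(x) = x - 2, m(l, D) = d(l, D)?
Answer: 1156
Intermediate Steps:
d(p, k) = -2*p (d(p, k) = 0 - 2*p = -2*p)
m(l, D) = -2*l
K(x) = -2 + x
(m(12, 4) + K(-8))² = (-2*12 + (-2 - 8))² = (-24 - 10)² = (-34)² = 1156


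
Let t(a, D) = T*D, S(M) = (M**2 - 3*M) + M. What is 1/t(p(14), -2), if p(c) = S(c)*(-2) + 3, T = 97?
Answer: -1/194 ≈ -0.0051546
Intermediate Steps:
S(M) = M**2 - 2*M
p(c) = 3 - 2*c*(-2 + c) (p(c) = (c*(-2 + c))*(-2) + 3 = -2*c*(-2 + c) + 3 = 3 - 2*c*(-2 + c))
t(a, D) = 97*D
1/t(p(14), -2) = 1/(97*(-2)) = 1/(-194) = -1/194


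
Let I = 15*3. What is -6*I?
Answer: -270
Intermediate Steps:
I = 45
-6*I = -6*45 = -270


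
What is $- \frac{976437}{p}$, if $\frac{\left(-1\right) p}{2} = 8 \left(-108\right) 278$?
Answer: $- \frac{108493}{53376} \approx -2.0326$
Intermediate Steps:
$p = 480384$ ($p = - 2 \cdot 8 \left(-108\right) 278 = - 2 \left(\left(-864\right) 278\right) = \left(-2\right) \left(-240192\right) = 480384$)
$- \frac{976437}{p} = - \frac{976437}{480384} = \left(-976437\right) \frac{1}{480384} = - \frac{108493}{53376}$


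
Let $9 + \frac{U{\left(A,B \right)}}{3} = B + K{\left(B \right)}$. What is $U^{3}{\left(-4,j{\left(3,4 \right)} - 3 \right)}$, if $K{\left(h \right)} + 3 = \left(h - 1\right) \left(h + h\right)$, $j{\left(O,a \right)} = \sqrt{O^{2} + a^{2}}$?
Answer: $-5832$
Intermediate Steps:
$K{\left(h \right)} = -3 + 2 h \left(-1 + h\right)$ ($K{\left(h \right)} = -3 + \left(h - 1\right) \left(h + h\right) = -3 + \left(-1 + h\right) 2 h = -3 + 2 h \left(-1 + h\right)$)
$U{\left(A,B \right)} = -36 - 3 B + 6 B^{2}$ ($U{\left(A,B \right)} = -27 + 3 \left(B - \left(3 - 2 B^{2} + 2 B\right)\right) = -27 + 3 \left(-3 - B + 2 B^{2}\right) = -27 - \left(9 - 6 B^{2} + 3 B\right) = -36 - 3 B + 6 B^{2}$)
$U^{3}{\left(-4,j{\left(3,4 \right)} - 3 \right)} = \left(-36 - 3 \left(\sqrt{3^{2} + 4^{2}} - 3\right) + 6 \left(\sqrt{3^{2} + 4^{2}} - 3\right)^{2}\right)^{3} = \left(-36 - 3 \left(\sqrt{9 + 16} - 3\right) + 6 \left(\sqrt{9 + 16} - 3\right)^{2}\right)^{3} = \left(-36 - 3 \left(\sqrt{25} - 3\right) + 6 \left(\sqrt{25} - 3\right)^{2}\right)^{3} = \left(-36 - 3 \left(5 - 3\right) + 6 \left(5 - 3\right)^{2}\right)^{3} = \left(-36 - 6 + 6 \cdot 2^{2}\right)^{3} = \left(-36 - 6 + 6 \cdot 4\right)^{3} = \left(-36 - 6 + 24\right)^{3} = \left(-18\right)^{3} = -5832$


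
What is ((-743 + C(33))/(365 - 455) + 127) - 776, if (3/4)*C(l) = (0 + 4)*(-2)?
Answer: -172969/270 ≈ -640.63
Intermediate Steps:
C(l) = -32/3 (C(l) = 4*((0 + 4)*(-2))/3 = 4*(4*(-2))/3 = (4/3)*(-8) = -32/3)
((-743 + C(33))/(365 - 455) + 127) - 776 = ((-743 - 32/3)/(365 - 455) + 127) - 776 = (-2261/3/(-90) + 127) - 776 = (-2261/3*(-1/90) + 127) - 776 = (2261/270 + 127) - 776 = 36551/270 - 776 = -172969/270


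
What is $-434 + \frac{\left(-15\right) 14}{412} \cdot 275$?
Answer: $- \frac{118279}{206} \approx -574.17$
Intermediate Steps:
$-434 + \frac{\left(-15\right) 14}{412} \cdot 275 = -434 + \left(-210\right) \frac{1}{412} \cdot 275 = -434 - \frac{28875}{206} = - \frac{118279}{206}$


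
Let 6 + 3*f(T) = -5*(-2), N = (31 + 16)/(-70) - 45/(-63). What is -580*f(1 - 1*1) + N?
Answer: -162391/210 ≈ -773.29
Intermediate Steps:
N = 3/70 (N = 47*(-1/70) - 45*(-1/63) = -47/70 + 5/7 = 3/70 ≈ 0.042857)
f(T) = 4/3 (f(T) = -2 + (-5*(-2))/3 = -2 + (⅓)*10 = -2 + 10/3 = 4/3)
-580*f(1 - 1*1) + N = -580*4/3 + 3/70 = -145*16/3 + 3/70 = -2320/3 + 3/70 = -162391/210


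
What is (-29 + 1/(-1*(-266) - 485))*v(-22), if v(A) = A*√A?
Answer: 139744*I*√22/219 ≈ 2993.0*I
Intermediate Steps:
v(A) = A^(3/2)
(-29 + 1/(-1*(-266) - 485))*v(-22) = (-29 + 1/(-1*(-266) - 485))*(-22)^(3/2) = (-29 + 1/(266 - 485))*(-22*I*√22) = (-29 + 1/(-219))*(-22*I*√22) = (-29 - 1/219)*(-22*I*√22) = -(-139744)*I*√22/219 = 139744*I*√22/219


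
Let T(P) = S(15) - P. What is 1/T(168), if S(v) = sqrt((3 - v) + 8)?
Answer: -42/7057 - I/14114 ≈ -0.0059515 - 7.0852e-5*I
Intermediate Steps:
S(v) = sqrt(11 - v)
T(P) = -P + 2*I (T(P) = sqrt(11 - 1*15) - P = sqrt(11 - 15) - P = sqrt(-4) - P = 2*I - P = -P + 2*I)
1/T(168) = 1/(-1*168 + 2*I) = 1/(-168 + 2*I) = (-168 - 2*I)/28228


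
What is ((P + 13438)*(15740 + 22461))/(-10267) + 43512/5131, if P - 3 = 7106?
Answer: -575279569479/7525711 ≈ -76442.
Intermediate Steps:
P = 7109 (P = 3 + 7106 = 7109)
((P + 13438)*(15740 + 22461))/(-10267) + 43512/5131 = ((7109 + 13438)*(15740 + 22461))/(-10267) + 43512/5131 = (20547*38201)*(-1/10267) + 43512*(1/5131) = 784915947*(-1/10267) + 6216/733 = -784915947/10267 + 6216/733 = -575279569479/7525711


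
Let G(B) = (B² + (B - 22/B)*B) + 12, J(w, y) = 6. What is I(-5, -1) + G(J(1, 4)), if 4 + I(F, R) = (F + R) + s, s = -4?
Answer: 48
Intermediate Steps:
I(F, R) = -8 + F + R (I(F, R) = -4 + ((F + R) - 4) = -4 + (-4 + F + R) = -8 + F + R)
G(B) = 12 + B² + B*(B - 22/B) (G(B) = (B² + B*(B - 22/B)) + 12 = 12 + B² + B*(B - 22/B))
I(-5, -1) + G(J(1, 4)) = (-8 - 5 - 1) + (-10 + 2*6²) = -14 + (-10 + 2*36) = -14 + (-10 + 72) = -14 + 62 = 48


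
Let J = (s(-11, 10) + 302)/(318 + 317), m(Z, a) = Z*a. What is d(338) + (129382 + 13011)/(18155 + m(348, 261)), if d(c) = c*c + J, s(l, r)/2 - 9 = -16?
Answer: 7906287002679/69204205 ≈ 1.1425e+5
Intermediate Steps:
s(l, r) = -14 (s(l, r) = 18 + 2*(-16) = 18 - 32 = -14)
J = 288/635 (J = (-14 + 302)/(318 + 317) = 288/635 ≈ 0.45354)
d(c) = 288/635 + c² (d(c) = c*c + 288/635 = c² + 288/635 = 288/635 + c²)
d(338) + (129382 + 13011)/(18155 + m(348, 261)) = (288/635 + 338²) + (129382 + 13011)/(18155 + 348*261) = (288/635 + 114244) + 142393/(18155 + 90828) = 72545228/635 + 142393/108983 = 7906287002679/69204205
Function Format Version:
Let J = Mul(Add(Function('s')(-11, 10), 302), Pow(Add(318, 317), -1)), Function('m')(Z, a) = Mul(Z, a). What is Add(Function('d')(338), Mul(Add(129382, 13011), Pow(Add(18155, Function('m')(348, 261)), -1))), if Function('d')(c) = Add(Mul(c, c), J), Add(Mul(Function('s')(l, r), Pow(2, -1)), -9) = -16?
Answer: Rational(7906287002679, 69204205) ≈ 1.1425e+5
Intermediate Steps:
Function('s')(l, r) = -14 (Function('s')(l, r) = Add(18, Mul(2, -16)) = Add(18, -32) = -14)
J = Rational(288, 635) (J = Mul(Add(-14, 302), Pow(Add(318, 317), -1)) = Mul(288, Pow(635, -1)) = Mul(288, Rational(1, 635)) = Rational(288, 635) ≈ 0.45354)
Function('d')(c) = Add(Rational(288, 635), Pow(c, 2)) (Function('d')(c) = Add(Mul(c, c), Rational(288, 635)) = Add(Pow(c, 2), Rational(288, 635)) = Add(Rational(288, 635), Pow(c, 2)))
Add(Function('d')(338), Mul(Add(129382, 13011), Pow(Add(18155, Function('m')(348, 261)), -1))) = Add(Add(Rational(288, 635), Pow(338, 2)), Mul(Add(129382, 13011), Pow(Add(18155, Mul(348, 261)), -1))) = Add(Add(Rational(288, 635), 114244), Mul(142393, Pow(Add(18155, 90828), -1))) = Add(Rational(72545228, 635), Mul(142393, Pow(108983, -1))) = Add(Rational(72545228, 635), Mul(142393, Rational(1, 108983))) = Add(Rational(72545228, 635), Rational(142393, 108983)) = Rational(7906287002679, 69204205)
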